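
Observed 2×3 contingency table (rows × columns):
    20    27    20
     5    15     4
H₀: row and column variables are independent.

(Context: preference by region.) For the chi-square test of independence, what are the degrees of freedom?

df = (r−1)(c−1) = (2−1)·(3−1) = 2

degrees of freedom = 2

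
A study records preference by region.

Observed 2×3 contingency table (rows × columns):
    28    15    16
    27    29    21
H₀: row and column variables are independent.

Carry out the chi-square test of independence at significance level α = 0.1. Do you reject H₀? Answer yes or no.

reject H₀: no

Row totals [59, 77], col totals [55, 44, 37], n=136
χ² = (28−23.86)²/23.86 + (15−19.09)²/19.09 + (16−16.05)²/16.05 + (27−31.14)²/31.14 + (29−24.91)²/24.91 + (21−20.95)²/20.95 = 2.8154
df = 2
p-value (upper-tail) = 0.24471
At α=0.1: p ≥ α → fail to reject H₀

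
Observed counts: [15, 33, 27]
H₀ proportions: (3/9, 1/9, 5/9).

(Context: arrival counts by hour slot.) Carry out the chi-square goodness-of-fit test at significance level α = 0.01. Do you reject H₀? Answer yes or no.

n = 75; E_i = n·p_i = [25.00, 8.33, 41.67]
χ² = (15−25.00)²/25.00 + (33−8.33)²/8.33 + (27−41.67)²/41.67 = 82.1760
df = 2
p-value (upper-tail) = 0.00000
At α=0.01: p < α → reject H₀

reject H₀: yes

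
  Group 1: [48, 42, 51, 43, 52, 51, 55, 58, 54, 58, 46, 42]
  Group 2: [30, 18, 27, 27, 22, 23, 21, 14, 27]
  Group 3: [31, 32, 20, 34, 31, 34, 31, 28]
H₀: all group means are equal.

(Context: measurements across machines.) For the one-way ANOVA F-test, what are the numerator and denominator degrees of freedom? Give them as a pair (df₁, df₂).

k = 3 groups, N = 29 total
df = (k−1, N−k) = (3−1, 29−3) = (2, 26)

degrees of freedom = [2, 26]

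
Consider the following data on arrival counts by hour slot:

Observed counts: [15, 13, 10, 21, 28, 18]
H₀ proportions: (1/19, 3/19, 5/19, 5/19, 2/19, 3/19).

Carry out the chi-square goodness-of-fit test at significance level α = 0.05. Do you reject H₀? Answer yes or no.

n = 105; E_i = n·p_i = [5.53, 16.58, 27.63, 27.63, 11.05, 16.58]
χ² = (15−5.53)²/5.53 + (13−16.58)²/16.58 + (10−27.63)²/27.63 + (21−27.63)²/27.63 + (28−11.05)²/11.05 + (18−16.58)²/16.58 = 55.9632
df = 5
p-value (upper-tail) = 0.00000
At α=0.05: p < α → reject H₀

reject H₀: yes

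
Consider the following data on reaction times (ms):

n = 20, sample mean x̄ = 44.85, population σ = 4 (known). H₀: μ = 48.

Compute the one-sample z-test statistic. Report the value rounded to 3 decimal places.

SE = σ/√n = 4/√20 = 0.8944
z = (x̄−μ₀)/SE = (44.85−48)/0.8944 = -3.5218

test statistic = -3.522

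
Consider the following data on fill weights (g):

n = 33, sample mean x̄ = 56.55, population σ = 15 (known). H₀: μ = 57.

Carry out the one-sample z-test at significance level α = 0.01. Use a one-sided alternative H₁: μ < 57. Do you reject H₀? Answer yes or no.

reject H₀: no

SE = σ/√n = 15/√33 = 2.6112
z = (x̄−μ₀)/SE = (56.55−57)/2.6112 = -0.1723
p-value (one-sided, H₁ less) = 0.43159
At α=0.01: p ≥ α → fail to reject H₀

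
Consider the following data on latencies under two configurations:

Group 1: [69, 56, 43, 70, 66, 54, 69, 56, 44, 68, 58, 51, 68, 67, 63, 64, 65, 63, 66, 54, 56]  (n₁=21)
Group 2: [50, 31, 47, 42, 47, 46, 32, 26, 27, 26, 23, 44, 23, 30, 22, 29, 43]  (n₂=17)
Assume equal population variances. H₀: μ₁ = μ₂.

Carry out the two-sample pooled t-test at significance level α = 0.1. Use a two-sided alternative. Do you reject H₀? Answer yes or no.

x̄₁=60.476, s₁=8.109, n₁=21
x̄₂=34.588, s₂=9.982, n₂=17
s_p² = [20·8.109² + 16·9.982²]/36 = 80.8154
SE = √(s_p²·(1/21+1/17)) = 2.9330
t = (60.476−34.588)/2.9330 = 8.8266
df = 36
p-value (two-sided) = 0.00000
At α=0.1: p < α → reject H₀

reject H₀: yes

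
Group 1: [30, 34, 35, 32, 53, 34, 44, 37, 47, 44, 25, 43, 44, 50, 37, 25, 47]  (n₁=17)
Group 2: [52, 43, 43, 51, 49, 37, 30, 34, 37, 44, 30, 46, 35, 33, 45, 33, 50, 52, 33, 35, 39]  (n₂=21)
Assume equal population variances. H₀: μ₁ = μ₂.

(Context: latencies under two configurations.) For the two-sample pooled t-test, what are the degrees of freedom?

df = n₁ + n₂ − 2 = 17 + 21 − 2 = 36

degrees of freedom = 36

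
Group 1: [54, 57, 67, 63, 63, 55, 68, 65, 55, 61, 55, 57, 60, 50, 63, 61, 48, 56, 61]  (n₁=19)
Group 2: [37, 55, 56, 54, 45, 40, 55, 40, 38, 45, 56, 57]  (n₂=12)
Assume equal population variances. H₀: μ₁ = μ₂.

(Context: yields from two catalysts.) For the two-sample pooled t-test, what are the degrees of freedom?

degrees of freedom = 29

df = n₁ + n₂ − 2 = 19 + 12 − 2 = 29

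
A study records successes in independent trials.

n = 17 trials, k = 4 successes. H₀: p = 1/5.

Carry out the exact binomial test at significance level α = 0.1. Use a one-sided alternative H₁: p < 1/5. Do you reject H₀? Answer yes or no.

Exact binomial: n=17, k=4, p₀=1/5=0.2000
P(X≤4) from Σ C(n,i)·p₀^i·(1−p₀)^(n−i)
p-value (one-sided, H₁ less) = 0.75822
At α=0.1: p ≥ α → fail to reject H₀

reject H₀: no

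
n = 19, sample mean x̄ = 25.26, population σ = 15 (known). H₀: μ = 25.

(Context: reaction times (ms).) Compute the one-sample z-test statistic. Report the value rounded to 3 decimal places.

test statistic = 0.076

SE = σ/√n = 15/√19 = 3.4412
z = (x̄−μ₀)/SE = (25.26−25)/3.4412 = 0.0756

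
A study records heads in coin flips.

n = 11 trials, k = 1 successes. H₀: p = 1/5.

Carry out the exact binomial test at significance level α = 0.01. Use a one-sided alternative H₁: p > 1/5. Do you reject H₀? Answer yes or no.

reject H₀: no

Exact binomial: n=11, k=1, p₀=1/5=0.2000
P(X≥1) from Σ C(n,i)·p₀^i·(1−p₀)^(n−i)
p-value (one-sided, H₁ greater) = 0.91410
At α=0.01: p ≥ α → fail to reject H₀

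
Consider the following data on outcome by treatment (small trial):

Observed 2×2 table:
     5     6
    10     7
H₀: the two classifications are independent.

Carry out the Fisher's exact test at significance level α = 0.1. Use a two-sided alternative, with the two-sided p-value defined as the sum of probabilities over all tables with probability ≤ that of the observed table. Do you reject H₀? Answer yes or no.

reject H₀: no

Margins: r₁=11, r₂=17, c₁=15, c₂=13, n=28
p_obs = C(11,5)·C(17,10)/C(28,15); sum pmf over tables with pmf ≤ p_obs
p-value (two-sided) = 0.70004
At α=0.1: p ≥ α → fail to reject H₀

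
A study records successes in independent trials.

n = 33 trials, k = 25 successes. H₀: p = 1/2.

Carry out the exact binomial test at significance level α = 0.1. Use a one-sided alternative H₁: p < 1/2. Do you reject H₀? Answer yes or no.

reject H₀: no

Exact binomial: n=33, k=25, p₀=1/2=0.5000
P(X≤25) from Σ C(n,i)·p₀^i·(1−p₀)^(n−i)
p-value (one-sided, H₁ less) = 0.99934
At α=0.1: p ≥ α → fail to reject H₀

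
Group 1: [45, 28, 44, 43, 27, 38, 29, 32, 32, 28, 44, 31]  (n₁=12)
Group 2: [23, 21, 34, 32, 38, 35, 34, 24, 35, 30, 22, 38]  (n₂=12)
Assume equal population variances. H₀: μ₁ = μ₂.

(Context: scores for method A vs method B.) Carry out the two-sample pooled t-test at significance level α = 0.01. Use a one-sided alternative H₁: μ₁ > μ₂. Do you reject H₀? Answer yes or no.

reject H₀: no

x̄₁=35.083, s₁=7.179, n₁=12
x̄₂=30.500, s₂=6.332, n₂=12
s_p² = [11·7.179² + 11·6.332²]/22 = 45.8144
SE = √(s_p²·(1/12+1/12)) = 2.7633
t = (35.083−30.500)/2.7633 = 1.6587
df = 22
p-value (one-sided, H₁ greater) = 0.05569
At α=0.01: p ≥ α → fail to reject H₀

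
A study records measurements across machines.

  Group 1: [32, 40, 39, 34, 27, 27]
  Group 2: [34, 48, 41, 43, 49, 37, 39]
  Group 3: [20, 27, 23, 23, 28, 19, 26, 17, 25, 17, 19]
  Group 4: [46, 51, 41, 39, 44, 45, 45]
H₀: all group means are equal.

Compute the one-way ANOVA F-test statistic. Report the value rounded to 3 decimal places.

Group means [33.17, 41.57, 22.18, 44.43], grand mean 33.710
SSB = Σnᵢ(x̄ᵢ−x̄)² = 2700.489; SSW = ΣΣ(x−x̄ᵢ)² = 589.898
MSB = 2700.489/3 = 900.1629; MSW = 589.898/27 = 21.8481
F = MSB/MSW = 41.2010
df = (3, 27)

test statistic = 41.201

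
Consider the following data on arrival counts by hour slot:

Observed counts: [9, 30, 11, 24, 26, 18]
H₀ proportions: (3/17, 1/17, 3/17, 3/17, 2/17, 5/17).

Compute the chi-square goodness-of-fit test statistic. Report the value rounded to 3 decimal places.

n = 118; E_i = n·p_i = [20.82, 6.94, 20.82, 20.82, 13.88, 34.71]
χ² = (9−20.82)²/20.82 + (30−6.94)²/6.94 + (11−20.82)²/20.82 + (24−20.82)²/20.82 + (26−13.88)²/13.88 + (18−34.71)²/34.71 = 107.0531
df = 5

test statistic = 107.053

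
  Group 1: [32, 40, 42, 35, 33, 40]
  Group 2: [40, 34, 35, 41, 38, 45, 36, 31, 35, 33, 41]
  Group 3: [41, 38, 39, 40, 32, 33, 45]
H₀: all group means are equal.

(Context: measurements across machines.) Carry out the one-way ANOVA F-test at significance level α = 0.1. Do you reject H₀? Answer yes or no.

reject H₀: no

Group means [37.00, 37.18, 38.29], grand mean 37.458
SSB = Σnᵢ(x̄ᵢ−x̄)² = 6.893; SSW = ΣΣ(x−x̄ᵢ)² = 387.065
MSB = 6.893/2 = 3.4467; MSW = 387.065/21 = 18.4317
F = MSB/MSW = 0.1870
df = (2, 21)
p-value (upper-tail) = 0.83081
At α=0.1: p ≥ α → fail to reject H₀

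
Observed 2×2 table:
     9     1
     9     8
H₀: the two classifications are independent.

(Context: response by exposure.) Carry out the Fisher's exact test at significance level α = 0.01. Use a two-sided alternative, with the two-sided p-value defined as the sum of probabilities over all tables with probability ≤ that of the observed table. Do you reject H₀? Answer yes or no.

reject H₀: no

Margins: r₁=10, r₂=17, c₁=18, c₂=9, n=27
p_obs = C(10,9)·C(17,9)/C(27,18); sum pmf over tables with pmf ≤ p_obs
p-value (two-sided) = 0.09117
At α=0.01: p ≥ α → fail to reject H₀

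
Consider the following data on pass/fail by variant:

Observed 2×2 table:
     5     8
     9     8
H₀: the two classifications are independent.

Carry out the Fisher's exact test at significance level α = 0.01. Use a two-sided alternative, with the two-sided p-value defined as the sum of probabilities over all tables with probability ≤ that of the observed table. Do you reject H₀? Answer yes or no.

Margins: r₁=13, r₂=17, c₁=14, c₂=16, n=30
p_obs = C(13,5)·C(17,9)/C(30,14); sum pmf over tables with pmf ≤ p_obs
p-value (two-sided) = 0.48365
At α=0.01: p ≥ α → fail to reject H₀

reject H₀: no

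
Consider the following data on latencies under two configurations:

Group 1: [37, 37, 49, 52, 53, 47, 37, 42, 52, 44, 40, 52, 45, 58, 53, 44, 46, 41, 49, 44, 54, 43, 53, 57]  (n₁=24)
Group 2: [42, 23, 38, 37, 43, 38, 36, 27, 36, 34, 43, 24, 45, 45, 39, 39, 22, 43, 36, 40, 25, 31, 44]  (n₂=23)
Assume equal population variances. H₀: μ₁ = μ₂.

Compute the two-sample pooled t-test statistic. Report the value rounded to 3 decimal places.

test statistic = 5.482

x̄₁=47.042, s₁=6.321, n₁=24
x̄₂=36.087, s₂=7.360, n₂=23
s_p² = [23·6.321² + 22·7.360²]/45 = 46.9063
SE = √(s_p²·(1/24+1/23)) = 1.9985
t = (47.042−36.087)/1.9985 = 5.4816
df = 45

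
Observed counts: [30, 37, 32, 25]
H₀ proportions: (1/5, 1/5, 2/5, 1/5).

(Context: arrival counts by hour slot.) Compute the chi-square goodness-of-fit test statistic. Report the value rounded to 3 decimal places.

n = 124; E_i = n·p_i = [24.80, 24.80, 49.60, 24.80]
χ² = (30−24.80)²/24.80 + (37−24.80)²/24.80 + (32−49.60)²/49.60 + (25−24.80)²/24.80 = 13.3387
df = 3

test statistic = 13.339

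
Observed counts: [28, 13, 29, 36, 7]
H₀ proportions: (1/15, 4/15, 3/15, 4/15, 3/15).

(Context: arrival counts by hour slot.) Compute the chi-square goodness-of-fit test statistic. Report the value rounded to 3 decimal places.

n = 113; E_i = n·p_i = [7.53, 30.13, 22.60, 30.13, 22.60]
χ² = (28−7.53)²/7.53 + (13−30.13)²/30.13 + (29−22.60)²/22.60 + (36−30.13)²/30.13 + (7−22.60)²/22.60 = 79.0686
df = 4

test statistic = 79.069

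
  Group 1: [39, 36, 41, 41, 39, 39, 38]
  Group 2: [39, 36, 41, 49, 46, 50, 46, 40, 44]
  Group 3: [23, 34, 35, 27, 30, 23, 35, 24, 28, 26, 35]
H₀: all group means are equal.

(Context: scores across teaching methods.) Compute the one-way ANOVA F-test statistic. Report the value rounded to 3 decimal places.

Group means [39.00, 43.44, 29.09], grand mean 36.444
SSB = Σnᵢ(x̄ᵢ−x̄)² = 1081.535; SSW = ΣΣ(x−x̄ᵢ)² = 443.131
MSB = 1081.535/2 = 540.7677; MSW = 443.131/24 = 18.4638
F = MSB/MSW = 29.2880
df = (2, 24)

test statistic = 29.288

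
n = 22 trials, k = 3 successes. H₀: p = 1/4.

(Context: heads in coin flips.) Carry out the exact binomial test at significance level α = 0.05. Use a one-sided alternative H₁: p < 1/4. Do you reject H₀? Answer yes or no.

Exact binomial: n=22, k=3, p₀=1/4=0.2500
P(X≤3) from Σ C(n,i)·p₀^i·(1−p₀)^(n−i)
p-value (one-sided, H₁ less) = 0.16239
At α=0.05: p ≥ α → fail to reject H₀

reject H₀: no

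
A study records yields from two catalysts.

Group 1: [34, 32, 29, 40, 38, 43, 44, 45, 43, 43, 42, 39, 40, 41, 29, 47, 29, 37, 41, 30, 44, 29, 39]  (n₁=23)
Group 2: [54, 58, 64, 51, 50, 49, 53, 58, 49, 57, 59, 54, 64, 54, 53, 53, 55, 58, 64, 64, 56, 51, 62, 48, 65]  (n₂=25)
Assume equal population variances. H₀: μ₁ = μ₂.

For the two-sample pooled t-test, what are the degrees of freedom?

degrees of freedom = 46

df = n₁ + n₂ − 2 = 23 + 25 − 2 = 46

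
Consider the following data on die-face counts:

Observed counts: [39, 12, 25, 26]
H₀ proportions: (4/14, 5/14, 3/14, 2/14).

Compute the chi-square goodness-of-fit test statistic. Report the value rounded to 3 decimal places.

n = 102; E_i = n·p_i = [29.14, 36.43, 21.86, 14.57]
χ² = (39−29.14)²/29.14 + (12−36.43)²/36.43 + (25−21.86)²/21.86 + (26−14.57)²/14.57 = 29.1310
df = 3

test statistic = 29.131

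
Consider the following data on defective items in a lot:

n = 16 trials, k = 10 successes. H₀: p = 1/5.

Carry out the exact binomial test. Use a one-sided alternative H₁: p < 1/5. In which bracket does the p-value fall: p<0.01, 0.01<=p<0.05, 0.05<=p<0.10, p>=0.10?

p-value bracket: p>=0.10

Exact binomial: n=16, k=10, p₀=1/5=0.2000
P(X≤10) from Σ C(n,i)·p₀^i·(1−p₀)^(n−i)
p-value (one-sided, H₁ less) = 0.99997
→ bracket: p>=0.10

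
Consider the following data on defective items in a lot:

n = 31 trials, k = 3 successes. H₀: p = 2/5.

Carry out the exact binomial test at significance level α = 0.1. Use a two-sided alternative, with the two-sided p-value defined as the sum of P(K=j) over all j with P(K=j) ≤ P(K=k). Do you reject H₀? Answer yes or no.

Exact binomial: n=31, k=3, p₀=2/5=0.4000
P(X=j) = C(n,j)·p₀^j·(1−p₀)^(n−j); p = Σ P(X=j) over j with P(X=j) ≤ P(X=3)
p-value (two-sided) = 0.00033
At α=0.1: p < α → reject H₀

reject H₀: yes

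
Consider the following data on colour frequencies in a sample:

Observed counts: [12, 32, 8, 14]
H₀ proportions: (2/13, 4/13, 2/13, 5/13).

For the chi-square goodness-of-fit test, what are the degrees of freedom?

degrees of freedom = 3

df = k − 1 = 4 − 1 = 3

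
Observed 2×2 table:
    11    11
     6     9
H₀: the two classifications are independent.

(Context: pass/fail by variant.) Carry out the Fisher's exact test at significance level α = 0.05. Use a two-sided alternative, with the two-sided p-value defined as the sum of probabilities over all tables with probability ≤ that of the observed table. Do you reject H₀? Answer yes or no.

reject H₀: no

Margins: r₁=22, r₂=15, c₁=17, c₂=20, n=37
p_obs = C(22,11)·C(15,6)/C(37,17); sum pmf over tables with pmf ≤ p_obs
p-value (two-sided) = 0.73838
At α=0.05: p ≥ α → fail to reject H₀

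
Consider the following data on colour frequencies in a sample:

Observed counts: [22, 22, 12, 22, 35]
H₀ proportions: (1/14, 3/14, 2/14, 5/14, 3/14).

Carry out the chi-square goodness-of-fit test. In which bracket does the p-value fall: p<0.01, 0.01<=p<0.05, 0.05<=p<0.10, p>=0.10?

n = 113; E_i = n·p_i = [8.07, 24.21, 16.14, 40.36, 24.21]
χ² = (22−8.07)²/8.07 + (22−24.21)²/24.21 + (12−16.14)²/16.14 + (22−40.36)²/40.36 + (35−24.21)²/24.21 = 38.4560
df = 4
p-value (upper-tail) = 0.00000
→ bracket: p<0.01

p-value bracket: p<0.01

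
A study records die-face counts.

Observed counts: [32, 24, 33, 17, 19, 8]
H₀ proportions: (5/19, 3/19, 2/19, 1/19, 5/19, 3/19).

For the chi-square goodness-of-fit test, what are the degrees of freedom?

df = k − 1 = 6 − 1 = 5

degrees of freedom = 5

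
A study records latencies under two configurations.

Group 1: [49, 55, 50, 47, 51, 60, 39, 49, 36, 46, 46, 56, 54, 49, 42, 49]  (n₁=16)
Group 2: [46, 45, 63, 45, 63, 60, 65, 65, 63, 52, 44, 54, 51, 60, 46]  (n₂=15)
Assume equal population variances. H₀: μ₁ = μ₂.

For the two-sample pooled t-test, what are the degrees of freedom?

degrees of freedom = 29

df = n₁ + n₂ − 2 = 16 + 15 − 2 = 29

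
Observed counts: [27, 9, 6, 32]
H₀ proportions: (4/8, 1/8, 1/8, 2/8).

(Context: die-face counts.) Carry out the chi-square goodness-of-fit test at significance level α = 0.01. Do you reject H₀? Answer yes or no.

n = 74; E_i = n·p_i = [37.00, 9.25, 9.25, 18.50]
χ² = (27−37.00)²/37.00 + (9−9.25)²/9.25 + (6−9.25)²/9.25 + (32−18.50)²/18.50 = 13.7027
df = 3
p-value (upper-tail) = 0.00334
At α=0.01: p < α → reject H₀

reject H₀: yes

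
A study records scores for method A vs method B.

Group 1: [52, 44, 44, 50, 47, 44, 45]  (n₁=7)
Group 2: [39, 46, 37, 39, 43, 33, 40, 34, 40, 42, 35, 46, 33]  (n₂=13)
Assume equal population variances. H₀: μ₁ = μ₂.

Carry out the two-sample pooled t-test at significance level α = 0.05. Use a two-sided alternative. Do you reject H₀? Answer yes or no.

reject H₀: yes

x̄₁=46.571, s₁=3.259, n₁=7
x̄₂=39.000, s₂=4.491, n₂=13
s_p² = [6·3.259² + 12·4.491²]/18 = 16.9841
SE = √(s_p²·(1/7+1/13)) = 1.9320
t = (46.571−39.000)/1.9320 = 3.9189
df = 18
p-value (two-sided) = 0.00101
At α=0.05: p < α → reject H₀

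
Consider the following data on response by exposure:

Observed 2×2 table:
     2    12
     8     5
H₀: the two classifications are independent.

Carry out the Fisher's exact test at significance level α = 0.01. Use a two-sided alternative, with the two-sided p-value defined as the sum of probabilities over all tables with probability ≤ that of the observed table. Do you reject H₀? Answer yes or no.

reject H₀: no

Margins: r₁=14, r₂=13, c₁=10, c₂=17, n=27
p_obs = C(14,2)·C(13,8)/C(27,10); sum pmf over tables with pmf ≤ p_obs
p-value (two-sided) = 0.01831
At α=0.01: p ≥ α → fail to reject H₀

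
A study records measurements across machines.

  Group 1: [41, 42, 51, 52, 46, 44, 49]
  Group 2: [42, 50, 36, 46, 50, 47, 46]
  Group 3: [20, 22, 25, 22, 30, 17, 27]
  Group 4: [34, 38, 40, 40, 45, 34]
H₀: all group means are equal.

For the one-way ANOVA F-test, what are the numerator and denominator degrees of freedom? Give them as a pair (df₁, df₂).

degrees of freedom = [3, 23]

k = 4 groups, N = 27 total
df = (k−1, N−k) = (4−1, 27−4) = (3, 23)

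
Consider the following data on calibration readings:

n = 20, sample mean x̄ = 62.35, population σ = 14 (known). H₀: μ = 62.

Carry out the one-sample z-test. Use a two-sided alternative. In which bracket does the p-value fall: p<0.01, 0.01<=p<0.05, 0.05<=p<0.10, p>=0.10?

p-value bracket: p>=0.10

SE = σ/√n = 14/√20 = 3.1305
z = (x̄−μ₀)/SE = (62.35−62)/3.1305 = 0.1118
p-value (two-sided) = 0.91098
→ bracket: p>=0.10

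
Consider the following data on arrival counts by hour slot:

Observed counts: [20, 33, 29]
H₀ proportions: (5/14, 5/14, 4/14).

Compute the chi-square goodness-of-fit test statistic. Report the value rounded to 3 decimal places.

test statistic = 4.740

n = 82; E_i = n·p_i = [29.29, 29.29, 23.43]
χ² = (20−29.29)²/29.29 + (33−29.29)²/29.29 + (29−23.43)²/23.43 = 4.7402
df = 2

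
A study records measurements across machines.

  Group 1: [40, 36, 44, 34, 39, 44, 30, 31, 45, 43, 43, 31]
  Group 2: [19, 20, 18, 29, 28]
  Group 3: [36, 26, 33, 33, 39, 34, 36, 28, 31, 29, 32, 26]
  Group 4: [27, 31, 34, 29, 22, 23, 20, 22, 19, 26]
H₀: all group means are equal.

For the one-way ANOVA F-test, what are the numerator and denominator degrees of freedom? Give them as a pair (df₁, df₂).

k = 4 groups, N = 39 total
df = (k−1, N−k) = (4−1, 39−4) = (3, 35)

degrees of freedom = [3, 35]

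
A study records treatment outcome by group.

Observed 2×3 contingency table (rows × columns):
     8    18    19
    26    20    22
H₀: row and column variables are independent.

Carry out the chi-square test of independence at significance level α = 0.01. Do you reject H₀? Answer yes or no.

reject H₀: no

Row totals [45, 68], col totals [34, 38, 41], n=113
χ² = (8−13.54)²/13.54 + (18−15.13)²/15.13 + (19−16.33)²/16.33 + (26−20.46)²/20.46 + (20−22.87)²/22.87 + (22−24.67)²/24.67 = 5.3963
df = 2
p-value (upper-tail) = 0.06733
At α=0.01: p ≥ α → fail to reject H₀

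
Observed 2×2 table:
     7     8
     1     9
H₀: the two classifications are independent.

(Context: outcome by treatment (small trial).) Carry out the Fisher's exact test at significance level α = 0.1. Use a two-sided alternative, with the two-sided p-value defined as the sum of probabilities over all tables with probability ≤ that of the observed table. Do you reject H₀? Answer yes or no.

reject H₀: yes

Margins: r₁=15, r₂=10, c₁=8, c₂=17, n=25
p_obs = C(15,7)·C(10,1)/C(25,8); sum pmf over tables with pmf ≤ p_obs
p-value (two-sided) = 0.08754
At α=0.1: p < α → reject H₀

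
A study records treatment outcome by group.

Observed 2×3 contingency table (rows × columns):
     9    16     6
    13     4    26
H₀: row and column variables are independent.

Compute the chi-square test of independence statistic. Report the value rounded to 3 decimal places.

test statistic = 18.980

Row totals [31, 43], col totals [22, 20, 32], n=74
χ² = (9−9.22)²/9.22 + (16−8.38)²/8.38 + (6−13.41)²/13.41 + (13−12.78)²/12.78 + (4−11.62)²/11.62 + (26−18.59)²/18.59 = 18.9804
df = 2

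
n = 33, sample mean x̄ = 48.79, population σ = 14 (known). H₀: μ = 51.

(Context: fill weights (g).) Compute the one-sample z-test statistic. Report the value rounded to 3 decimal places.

SE = σ/√n = 14/√33 = 2.4371
z = (x̄−μ₀)/SE = (48.79−51)/2.4371 = -0.9068

test statistic = -0.907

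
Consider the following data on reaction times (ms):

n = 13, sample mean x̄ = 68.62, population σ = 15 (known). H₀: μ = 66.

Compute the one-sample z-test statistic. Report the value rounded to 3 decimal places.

test statistic = 0.630

SE = σ/√n = 15/√13 = 4.1603
z = (x̄−μ₀)/SE = (68.62−66)/4.1603 = 0.6298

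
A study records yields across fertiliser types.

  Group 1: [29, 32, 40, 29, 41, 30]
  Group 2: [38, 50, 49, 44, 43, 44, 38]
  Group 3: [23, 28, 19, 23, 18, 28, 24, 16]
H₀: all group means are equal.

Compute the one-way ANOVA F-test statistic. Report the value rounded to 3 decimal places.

test statistic = 36.141

Group means [33.50, 43.71, 22.38], grand mean 32.667
SSB = Σnᵢ(x̄ᵢ−x̄)² = 1705.863; SSW = ΣΣ(x−x̄ᵢ)² = 424.804
MSB = 1705.863/2 = 852.9315; MSW = 424.804/18 = 23.6002
F = MSB/MSW = 36.1409
df = (2, 18)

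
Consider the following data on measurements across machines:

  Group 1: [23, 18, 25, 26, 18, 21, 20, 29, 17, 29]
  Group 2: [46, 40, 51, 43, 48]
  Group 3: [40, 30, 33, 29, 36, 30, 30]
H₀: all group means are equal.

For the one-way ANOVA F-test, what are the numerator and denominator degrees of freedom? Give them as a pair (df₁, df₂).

degrees of freedom = [2, 19]

k = 3 groups, N = 22 total
df = (k−1, N−k) = (3−1, 22−3) = (2, 19)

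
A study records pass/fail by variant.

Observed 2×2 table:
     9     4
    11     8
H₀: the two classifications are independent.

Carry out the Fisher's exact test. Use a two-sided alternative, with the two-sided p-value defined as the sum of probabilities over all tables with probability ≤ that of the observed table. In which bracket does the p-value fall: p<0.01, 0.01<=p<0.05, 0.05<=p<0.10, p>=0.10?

Margins: r₁=13, r₂=19, c₁=20, c₂=12, n=32
p_obs = C(13,9)·C(19,11)/C(32,20); sum pmf over tables with pmf ≤ p_obs
p-value (two-sided) = 0.71279
→ bracket: p>=0.10

p-value bracket: p>=0.10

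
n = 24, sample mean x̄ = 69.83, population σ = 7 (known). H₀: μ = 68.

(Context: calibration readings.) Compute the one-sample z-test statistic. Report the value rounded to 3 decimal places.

SE = σ/√n = 7/√24 = 1.4289
z = (x̄−μ₀)/SE = (69.83−68)/1.4289 = 1.2807

test statistic = 1.281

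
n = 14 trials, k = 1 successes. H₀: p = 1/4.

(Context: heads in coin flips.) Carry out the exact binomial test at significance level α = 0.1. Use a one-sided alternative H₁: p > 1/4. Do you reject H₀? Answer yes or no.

Exact binomial: n=14, k=1, p₀=1/4=0.2500
P(X≥1) from Σ C(n,i)·p₀^i·(1−p₀)^(n−i)
p-value (one-sided, H₁ greater) = 0.98218
At α=0.1: p ≥ α → fail to reject H₀

reject H₀: no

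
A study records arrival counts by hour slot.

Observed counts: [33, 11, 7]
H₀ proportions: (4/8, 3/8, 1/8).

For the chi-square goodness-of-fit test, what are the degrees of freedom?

df = k − 1 = 3 − 1 = 2

degrees of freedom = 2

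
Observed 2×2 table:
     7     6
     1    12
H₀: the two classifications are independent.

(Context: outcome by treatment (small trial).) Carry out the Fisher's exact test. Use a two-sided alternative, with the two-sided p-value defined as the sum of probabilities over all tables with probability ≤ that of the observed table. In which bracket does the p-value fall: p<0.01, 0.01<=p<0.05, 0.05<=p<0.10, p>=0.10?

p-value bracket: 0.01<=p<0.05

Margins: r₁=13, r₂=13, c₁=8, c₂=18, n=26
p_obs = C(13,7)·C(13,1)/C(26,8); sum pmf over tables with pmf ≤ p_obs
p-value (two-sided) = 0.03021
→ bracket: 0.01<=p<0.05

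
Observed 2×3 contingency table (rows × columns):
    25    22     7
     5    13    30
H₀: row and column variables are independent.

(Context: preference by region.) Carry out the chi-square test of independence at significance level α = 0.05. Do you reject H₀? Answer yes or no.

Row totals [54, 48], col totals [30, 35, 37], n=102
χ² = (25−15.88)²/15.88 + (22−18.53)²/18.53 + (7−19.59)²/19.59 + (5−14.12)²/14.12 + (13−16.47)²/16.47 + (30−17.41)²/17.41 = 29.6947
df = 2
p-value (upper-tail) = 0.00000
At α=0.05: p < α → reject H₀

reject H₀: yes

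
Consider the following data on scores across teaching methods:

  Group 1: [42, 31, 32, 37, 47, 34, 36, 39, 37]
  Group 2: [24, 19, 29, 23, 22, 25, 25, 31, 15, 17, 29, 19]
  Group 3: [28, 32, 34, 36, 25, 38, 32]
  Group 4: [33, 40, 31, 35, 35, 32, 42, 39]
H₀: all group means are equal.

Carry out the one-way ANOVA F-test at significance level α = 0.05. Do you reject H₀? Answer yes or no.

reject H₀: yes

Group means [37.22, 23.17, 32.14, 35.88], grand mean 31.250
SSB = Σnᵢ(x̄ᵢ−x̄)² = 1281.796; SSW = ΣΣ(x−x̄ᵢ)² = 710.954
MSB = 1281.796/3 = 427.2652; MSW = 710.954/32 = 22.2173
F = MSB/MSW = 19.2312
df = (3, 32)
p-value (upper-tail) = 0.00000
At α=0.05: p < α → reject H₀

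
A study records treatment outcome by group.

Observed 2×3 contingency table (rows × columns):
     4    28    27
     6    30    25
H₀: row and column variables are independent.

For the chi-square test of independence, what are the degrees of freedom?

df = (r−1)(c−1) = (2−1)·(3−1) = 2

degrees of freedom = 2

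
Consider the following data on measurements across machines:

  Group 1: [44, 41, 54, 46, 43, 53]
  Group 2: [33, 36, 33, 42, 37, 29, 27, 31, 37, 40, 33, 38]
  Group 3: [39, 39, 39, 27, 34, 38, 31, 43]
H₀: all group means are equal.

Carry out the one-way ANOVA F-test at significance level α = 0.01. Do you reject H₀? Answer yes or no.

Group means [46.83, 34.67, 36.25], grand mean 37.962
SSB = Σnᵢ(x̄ᵢ−x̄)² = 625.962; SSW = ΣΣ(x−x̄ᵢ)² = 555.000
MSB = 625.962/2 = 312.9808; MSW = 555.000/23 = 24.1304
F = MSB/MSW = 12.9704
df = (2, 23)
p-value (upper-tail) = 0.00017
At α=0.01: p < α → reject H₀

reject H₀: yes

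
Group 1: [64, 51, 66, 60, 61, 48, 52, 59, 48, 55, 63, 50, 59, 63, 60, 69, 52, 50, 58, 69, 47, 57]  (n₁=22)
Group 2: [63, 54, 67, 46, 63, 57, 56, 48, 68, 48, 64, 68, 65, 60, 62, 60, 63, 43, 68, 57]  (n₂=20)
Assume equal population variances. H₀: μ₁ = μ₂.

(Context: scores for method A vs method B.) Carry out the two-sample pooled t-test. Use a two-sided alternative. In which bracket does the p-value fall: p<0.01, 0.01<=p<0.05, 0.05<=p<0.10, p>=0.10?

x̄₁=57.318, s₁=6.834, n₁=22
x̄₂=59.000, s₂=7.732, n₂=20
s_p² = [21·6.834² + 19·7.732²]/40 = 52.9193
SE = √(s_p²·(1/22+1/20)) = 2.2475
t = (57.318−59.000)/2.2475 = -0.7483
df = 40
p-value (two-sided) = 0.45866
→ bracket: p>=0.10

p-value bracket: p>=0.10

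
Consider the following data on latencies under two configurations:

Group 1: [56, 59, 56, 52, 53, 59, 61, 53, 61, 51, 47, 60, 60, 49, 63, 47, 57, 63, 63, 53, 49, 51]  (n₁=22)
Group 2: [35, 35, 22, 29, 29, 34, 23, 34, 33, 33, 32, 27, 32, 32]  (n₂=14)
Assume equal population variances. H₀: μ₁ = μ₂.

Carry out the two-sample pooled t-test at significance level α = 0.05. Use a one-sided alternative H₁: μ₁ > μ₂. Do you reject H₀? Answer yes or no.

reject H₀: yes

x̄₁=55.591, s₁=5.333, n₁=22
x̄₂=30.714, s₂=4.196, n₂=14
s_p² = [21·5.333² + 13·4.196²]/34 = 24.2993
SE = √(s_p²·(1/22+1/14)) = 1.6853
t = (55.591−30.714)/1.6853 = 14.7611
df = 34
p-value (one-sided, H₁ greater) = 0.00000
At α=0.05: p < α → reject H₀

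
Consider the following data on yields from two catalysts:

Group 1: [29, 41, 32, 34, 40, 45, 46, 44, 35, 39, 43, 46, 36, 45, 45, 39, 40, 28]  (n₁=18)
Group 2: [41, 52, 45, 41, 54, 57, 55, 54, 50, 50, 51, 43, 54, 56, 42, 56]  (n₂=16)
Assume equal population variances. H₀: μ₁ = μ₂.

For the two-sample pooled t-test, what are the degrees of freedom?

df = n₁ + n₂ − 2 = 18 + 16 − 2 = 32

degrees of freedom = 32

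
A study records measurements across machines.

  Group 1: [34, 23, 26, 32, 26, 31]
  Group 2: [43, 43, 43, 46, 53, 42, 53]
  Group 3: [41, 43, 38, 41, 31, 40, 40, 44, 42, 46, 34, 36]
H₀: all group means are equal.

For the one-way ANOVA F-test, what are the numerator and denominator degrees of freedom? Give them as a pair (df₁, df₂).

k = 3 groups, N = 25 total
df = (k−1, N−k) = (3−1, 25−3) = (2, 22)

degrees of freedom = [2, 22]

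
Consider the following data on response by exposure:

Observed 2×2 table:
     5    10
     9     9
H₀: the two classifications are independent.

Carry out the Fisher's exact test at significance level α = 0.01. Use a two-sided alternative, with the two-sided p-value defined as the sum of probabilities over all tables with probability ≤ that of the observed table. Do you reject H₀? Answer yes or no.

reject H₀: no

Margins: r₁=15, r₂=18, c₁=14, c₂=19, n=33
p_obs = C(15,5)·C(18,9)/C(33,14); sum pmf over tables with pmf ≤ p_obs
p-value (two-sided) = 0.48242
At α=0.01: p ≥ α → fail to reject H₀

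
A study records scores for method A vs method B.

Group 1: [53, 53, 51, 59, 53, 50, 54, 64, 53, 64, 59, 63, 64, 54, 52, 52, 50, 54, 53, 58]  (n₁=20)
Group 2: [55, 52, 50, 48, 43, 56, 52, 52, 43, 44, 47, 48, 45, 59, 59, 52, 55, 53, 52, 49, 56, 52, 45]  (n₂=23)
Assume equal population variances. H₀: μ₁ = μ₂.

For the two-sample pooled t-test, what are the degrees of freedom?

degrees of freedom = 41

df = n₁ + n₂ − 2 = 20 + 23 − 2 = 41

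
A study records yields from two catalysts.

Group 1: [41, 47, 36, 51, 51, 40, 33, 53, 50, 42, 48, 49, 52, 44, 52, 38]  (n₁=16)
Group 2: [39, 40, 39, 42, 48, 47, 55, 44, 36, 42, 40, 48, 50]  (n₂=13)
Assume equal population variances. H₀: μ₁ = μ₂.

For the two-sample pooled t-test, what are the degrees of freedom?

degrees of freedom = 27

df = n₁ + n₂ − 2 = 16 + 13 − 2 = 27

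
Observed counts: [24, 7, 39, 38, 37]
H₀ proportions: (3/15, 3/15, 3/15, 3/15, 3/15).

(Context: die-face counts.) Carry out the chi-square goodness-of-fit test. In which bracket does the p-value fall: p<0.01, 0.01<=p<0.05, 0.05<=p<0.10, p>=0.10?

n = 145; E_i = n·p_i = [29.00, 29.00, 29.00, 29.00, 29.00]
χ² = (24−29.00)²/29.00 + (7−29.00)²/29.00 + (39−29.00)²/29.00 + (38−29.00)²/29.00 + (37−29.00)²/29.00 = 26.0000
df = 4
p-value (upper-tail) = 0.00003
→ bracket: p<0.01

p-value bracket: p<0.01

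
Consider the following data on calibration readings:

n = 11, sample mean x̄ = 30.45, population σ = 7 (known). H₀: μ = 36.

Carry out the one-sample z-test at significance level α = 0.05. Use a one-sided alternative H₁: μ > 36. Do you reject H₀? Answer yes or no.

reject H₀: no

SE = σ/√n = 7/√11 = 2.1106
z = (x̄−μ₀)/SE = (30.45−36)/2.1106 = -2.6296
p-value (one-sided, H₁ greater) = 0.99573
At α=0.05: p ≥ α → fail to reject H₀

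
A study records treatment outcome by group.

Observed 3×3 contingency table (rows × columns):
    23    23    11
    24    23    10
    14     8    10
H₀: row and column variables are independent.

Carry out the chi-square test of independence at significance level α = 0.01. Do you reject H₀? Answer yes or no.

reject H₀: no

Row totals [57, 57, 32], col totals [61, 54, 31], n=146
χ² = (23−23.82)²/23.82 + (23−21.08)²/21.08 + (11−12.10)²/12.10 + (24−23.82)²/23.82 + (23−21.08)²/21.08 + (10−12.10)²/12.10 + (14−13.37)²/13.37 + (8−11.84)²/11.84 + (10−6.79)²/6.79 = 3.6290
df = 4
p-value (upper-tail) = 0.45853
At α=0.01: p ≥ α → fail to reject H₀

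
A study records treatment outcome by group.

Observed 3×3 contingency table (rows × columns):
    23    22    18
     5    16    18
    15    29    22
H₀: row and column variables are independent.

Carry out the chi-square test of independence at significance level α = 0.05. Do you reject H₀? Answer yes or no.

Row totals [63, 39, 66], col totals [43, 67, 58], n=168
χ² = (23−16.12)²/16.12 + (22−25.12)²/25.12 + (18−21.75)²/21.75 + (5−9.98)²/9.98 + (16−15.55)²/15.55 + (18−13.46)²/13.46 + (15−16.89)²/16.89 + (29−26.32)²/26.32 + (22−22.79)²/22.79 = 8.5056
df = 4
p-value (upper-tail) = 0.07472
At α=0.05: p ≥ α → fail to reject H₀

reject H₀: no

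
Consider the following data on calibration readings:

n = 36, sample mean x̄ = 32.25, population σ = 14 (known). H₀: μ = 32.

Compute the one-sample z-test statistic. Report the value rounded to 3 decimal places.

SE = σ/√n = 14/√36 = 2.3333
z = (x̄−μ₀)/SE = (32.25−32)/2.3333 = 0.1071

test statistic = 0.107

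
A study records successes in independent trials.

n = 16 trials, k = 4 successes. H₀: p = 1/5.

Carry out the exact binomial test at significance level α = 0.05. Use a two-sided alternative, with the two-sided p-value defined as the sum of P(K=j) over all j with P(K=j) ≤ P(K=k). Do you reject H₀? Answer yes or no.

reject H₀: no

Exact binomial: n=16, k=4, p₀=1/5=0.2000
P(X=j) = C(n,j)·p₀^j·(1−p₀)^(n−j); p = Σ P(X=j) over j with P(X=j) ≤ P(X=4)
p-value (two-sided) = 0.54260
At α=0.05: p ≥ α → fail to reject H₀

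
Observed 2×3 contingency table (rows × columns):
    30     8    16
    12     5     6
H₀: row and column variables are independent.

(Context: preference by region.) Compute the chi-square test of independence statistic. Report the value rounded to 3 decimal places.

test statistic = 0.563

Row totals [54, 23], col totals [42, 13, 22], n=77
χ² = (30−29.45)²/29.45 + (8−9.12)²/9.12 + (16−15.43)²/15.43 + (12−12.55)²/12.55 + (5−3.88)²/3.88 + (6−6.57)²/6.57 = 0.5627
df = 2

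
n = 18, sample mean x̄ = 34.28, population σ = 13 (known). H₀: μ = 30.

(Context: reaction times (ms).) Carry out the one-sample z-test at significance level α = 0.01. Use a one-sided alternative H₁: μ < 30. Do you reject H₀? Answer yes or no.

reject H₀: no

SE = σ/√n = 13/√18 = 3.0641
z = (x̄−μ₀)/SE = (34.28−30)/3.0641 = 1.3968
p-value (one-sided, H₁ less) = 0.91876
At α=0.01: p ≥ α → fail to reject H₀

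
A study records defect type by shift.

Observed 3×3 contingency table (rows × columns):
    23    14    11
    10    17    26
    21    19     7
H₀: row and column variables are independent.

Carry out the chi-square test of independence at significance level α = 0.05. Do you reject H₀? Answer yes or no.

reject H₀: yes

Row totals [48, 53, 47], col totals [54, 50, 44], n=148
χ² = (23−17.51)²/17.51 + (14−16.22)²/16.22 + (11−14.27)²/14.27 + (10−19.34)²/19.34 + (17−17.91)²/17.91 + (26−15.76)²/15.76 + (21−17.15)²/17.15 + (19−15.88)²/15.88 + (7−13.97)²/13.97 = 18.9433
df = 4
p-value (upper-tail) = 0.00081
At α=0.05: p < α → reject H₀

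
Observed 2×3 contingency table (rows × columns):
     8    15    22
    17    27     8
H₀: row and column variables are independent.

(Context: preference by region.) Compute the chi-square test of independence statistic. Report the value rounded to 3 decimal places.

Row totals [45, 52], col totals [25, 42, 30], n=97
χ² = (8−11.60)²/11.60 + (15−19.48)²/19.48 + (22−13.92)²/13.92 + (17−13.40)²/13.40 + (27−22.52)²/22.52 + (8−16.08)²/16.08 = 12.7632
df = 2

test statistic = 12.763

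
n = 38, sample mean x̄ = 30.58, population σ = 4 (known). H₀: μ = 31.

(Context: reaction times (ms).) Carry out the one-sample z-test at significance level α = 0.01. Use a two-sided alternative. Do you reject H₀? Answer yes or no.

reject H₀: no

SE = σ/√n = 4/√38 = 0.6489
z = (x̄−μ₀)/SE = (30.58−31)/0.6489 = -0.6473
p-value (two-sided) = 0.51746
At α=0.01: p ≥ α → fail to reject H₀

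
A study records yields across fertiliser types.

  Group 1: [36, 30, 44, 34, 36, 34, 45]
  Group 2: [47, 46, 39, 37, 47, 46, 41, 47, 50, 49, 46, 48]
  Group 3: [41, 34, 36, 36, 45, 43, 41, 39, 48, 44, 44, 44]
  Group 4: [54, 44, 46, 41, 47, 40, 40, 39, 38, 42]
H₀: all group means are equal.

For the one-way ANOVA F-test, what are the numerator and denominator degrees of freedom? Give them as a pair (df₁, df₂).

degrees of freedom = [3, 37]

k = 4 groups, N = 41 total
df = (k−1, N−k) = (4−1, 41−4) = (3, 37)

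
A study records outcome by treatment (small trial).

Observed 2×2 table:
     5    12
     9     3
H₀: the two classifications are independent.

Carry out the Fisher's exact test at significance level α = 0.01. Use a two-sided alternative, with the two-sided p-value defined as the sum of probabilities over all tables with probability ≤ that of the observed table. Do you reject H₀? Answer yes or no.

Margins: r₁=17, r₂=12, c₁=14, c₂=15, n=29
p_obs = C(17,5)·C(12,9)/C(29,14); sum pmf over tables with pmf ≤ p_obs
p-value (two-sided) = 0.02533
At α=0.01: p ≥ α → fail to reject H₀

reject H₀: no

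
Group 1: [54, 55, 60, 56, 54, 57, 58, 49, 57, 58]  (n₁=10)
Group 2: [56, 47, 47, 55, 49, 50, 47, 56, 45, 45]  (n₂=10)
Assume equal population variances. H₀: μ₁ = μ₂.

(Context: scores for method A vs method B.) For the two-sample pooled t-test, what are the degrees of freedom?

degrees of freedom = 18

df = n₁ + n₂ − 2 = 10 + 10 − 2 = 18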